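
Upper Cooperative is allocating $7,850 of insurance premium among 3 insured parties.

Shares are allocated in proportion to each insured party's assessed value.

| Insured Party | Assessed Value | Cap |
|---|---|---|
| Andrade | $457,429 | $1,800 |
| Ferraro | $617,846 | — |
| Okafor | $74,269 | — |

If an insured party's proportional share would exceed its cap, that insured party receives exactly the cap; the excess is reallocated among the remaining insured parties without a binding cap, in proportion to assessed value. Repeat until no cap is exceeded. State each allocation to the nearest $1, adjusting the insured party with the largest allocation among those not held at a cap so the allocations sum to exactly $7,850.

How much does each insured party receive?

Assessed value total: 1,149,544.
Pro-rata shares before constraints: Andrade 3,123.69; Ferraro 4,219.14; Okafor 507.17.
Cap binds for Andrade ($1,800); balance $6,050 reallocated over remaining assessed value 692,115.
Remaining shares: Ferraro 5,400.79 → $5,401; Okafor 649.21 → $649.

Andrade: $1,800 · Ferraro: $5,401 · Okafor: $649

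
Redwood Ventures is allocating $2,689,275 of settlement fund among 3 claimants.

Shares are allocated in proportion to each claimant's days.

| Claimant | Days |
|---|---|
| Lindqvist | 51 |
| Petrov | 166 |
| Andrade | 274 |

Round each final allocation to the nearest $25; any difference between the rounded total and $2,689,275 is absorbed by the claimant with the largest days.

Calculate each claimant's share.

Lindqvist: $279,325; Petrov: $909,200; Andrade: $1,500,750

Total days = 491.
Pro-rata amounts: Lindqvist 51/491 × $2,689,275 = 279,334.06; Petrov 166/491 × $2,689,275 = 909,204.99; Andrade 274/491 × $2,689,275 = 1,500,735.95.
After rounding ($25): Lindqvist $279,325; Petrov $909,200; Andrade $1,500,725. Sum = $2,689,250.
Difference $2,689,275 − $2,689,250 = +$25 applied to largest days (Andrade): Andrade becomes $1,500,750.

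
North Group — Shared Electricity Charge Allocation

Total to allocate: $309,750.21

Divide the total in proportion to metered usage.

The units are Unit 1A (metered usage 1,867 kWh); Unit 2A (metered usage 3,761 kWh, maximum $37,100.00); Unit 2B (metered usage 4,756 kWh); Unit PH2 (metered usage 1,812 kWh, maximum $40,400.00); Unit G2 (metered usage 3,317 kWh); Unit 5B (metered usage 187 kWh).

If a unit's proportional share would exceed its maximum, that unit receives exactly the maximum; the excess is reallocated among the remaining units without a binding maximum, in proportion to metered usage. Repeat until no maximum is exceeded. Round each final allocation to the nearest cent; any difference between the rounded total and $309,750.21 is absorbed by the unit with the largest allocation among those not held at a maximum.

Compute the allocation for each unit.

Unit 1A: $42,817.33 | Unit 2A: $37,100.00 | Unit 2B: $109,072.98 | Unit PH2: $40,400.00 | Unit G2: $76,071.29 | Unit 5B: $4,288.61

Metered usage total: 15,700.
Pro-rata shares before constraints: Unit 1A 36,834.6269; Unit 2A 74,201.9452; Unit 2B 93,832.6114; Unit PH2 35,749.5147; Unit G2 65,442.1304; Unit 5B 3,689.3815.
Capped: Unit 2A ($37,100.00); residual $272,650.21 reallocated over remaining metered usage 11,939.
Capped: Unit PH2 ($40,400.00); residual $232,250.21 reallocated over remaining metered usage 10,127.
Shares after redistribution: Unit 1A 42,817.3341 → $42,817.33; Unit 2B 109,072.9731 → $109,072.97; Unit G2 76,071.2893 → $76,071.29; Unit 5B 4,288.6135 → $4,288.61.
Rounding difference +$0.01 applied to Unit 2B → $109,072.98.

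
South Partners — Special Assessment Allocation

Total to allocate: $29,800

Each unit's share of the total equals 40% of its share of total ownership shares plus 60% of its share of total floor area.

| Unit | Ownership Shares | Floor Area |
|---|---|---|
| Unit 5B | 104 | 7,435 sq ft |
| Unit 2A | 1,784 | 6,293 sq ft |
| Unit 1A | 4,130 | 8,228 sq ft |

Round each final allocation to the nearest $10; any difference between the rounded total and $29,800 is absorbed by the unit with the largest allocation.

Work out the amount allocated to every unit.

Unit 5B: $6,260 | Unit 2A: $8,660 | Unit 1A: $14,880

Totals — ownership shares 6,018, floor area 21,956.
Combined weights (40% ownership shares + 60% floor area): Unit 5B 0.2101; Unit 2A 0.2905; Unit 1A 0.4994.
Pro-rata amounts: Unit 5B 6,260.73; Unit 2A 8,658.35; Unit 1A 14,880.91.
After rounding ($10): Unit 5B $6,260; Unit 2A $8,660; Unit 1A $14,880. Sum = $29,800.
Sum already equals the total — no adjustment.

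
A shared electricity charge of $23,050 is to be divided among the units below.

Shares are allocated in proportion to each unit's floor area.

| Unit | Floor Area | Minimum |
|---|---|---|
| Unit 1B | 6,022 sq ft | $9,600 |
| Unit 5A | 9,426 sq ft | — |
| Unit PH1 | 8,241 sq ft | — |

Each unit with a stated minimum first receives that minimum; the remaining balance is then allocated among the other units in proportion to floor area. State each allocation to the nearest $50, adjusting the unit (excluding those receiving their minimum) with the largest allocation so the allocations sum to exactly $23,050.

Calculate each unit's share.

Unit 1B: $9,600; Unit 5A: $7,200; Unit PH1: $6,250

Guaranteed amounts: Unit 1B $9,600. Remaining pool $13,450.
Remaining pool split over remaining floor area 17,667: Unit 5A 7,176.07 → $7,200; Unit PH1 6,273.93 → $6,250.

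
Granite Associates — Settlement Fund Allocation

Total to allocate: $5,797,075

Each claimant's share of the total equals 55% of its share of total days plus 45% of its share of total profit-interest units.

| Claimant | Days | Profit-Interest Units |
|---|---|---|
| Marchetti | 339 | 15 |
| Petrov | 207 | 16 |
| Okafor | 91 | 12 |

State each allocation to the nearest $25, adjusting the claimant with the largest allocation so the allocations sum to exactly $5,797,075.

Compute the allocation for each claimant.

Marchetti: $2,606,800 | Petrov: $2,006,775 | Okafor: $1,183,500

Days total 637; profit-interest units total 43.
Composite weights (55% days + 45% profit-interest units): Marchetti 0.4497; Petrov 0.3462; Okafor 0.2042.
Proportional shares: Marchetti 2,606,810.72; Petrov 2,006,775.05; Okafor 1,183,489.23.
At nearest $25: Marchetti $2,606,800; Petrov $2,006,775; Okafor $1,183,500. Sum = $5,797,075.
Rounded total matches; no reconciliation needed.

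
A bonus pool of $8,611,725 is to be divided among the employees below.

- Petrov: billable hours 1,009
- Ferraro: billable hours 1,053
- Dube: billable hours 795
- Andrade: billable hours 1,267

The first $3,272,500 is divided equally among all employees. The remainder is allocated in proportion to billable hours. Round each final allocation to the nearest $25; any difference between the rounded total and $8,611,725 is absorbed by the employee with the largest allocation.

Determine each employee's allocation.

Equal tier: $3,272,500 ÷ 4 = $818,125 apiece.
Remainder $5,339,225 by billable hours (total 4,124): Petrov 1,306,323.48 → $1,306,325; Ferraro 1,363,289.02 → $1,363,300; Dube 1,029,263.79 → $1,029,275; Andrade 1,640,348.71 → $1,640,350.
Rounding difference −$25 on remainder applied to Andrade.
Totals: Petrov $818,125 + $1,306,325 = $2,124,450; Ferraro $818,125 + $1,363,300 = $2,181,425; Dube $818,125 + $1,029,275 = $1,847,400; Andrade $818,125 + $1,640,325 = $2,458,450.

Petrov: $2,124,450 · Ferraro: $2,181,425 · Dube: $1,847,400 · Andrade: $2,458,450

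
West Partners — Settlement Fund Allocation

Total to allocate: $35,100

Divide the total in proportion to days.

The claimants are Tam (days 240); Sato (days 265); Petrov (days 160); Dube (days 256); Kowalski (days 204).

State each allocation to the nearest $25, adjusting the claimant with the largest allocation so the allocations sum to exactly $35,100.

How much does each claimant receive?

Tam: $7,500; Sato: $8,250; Petrov: $5,000; Dube: $7,975; Kowalski: $6,375

Combined days = 1,125.
Unrounded shares: Tam 240/1,125 × $35,100 = 7,488.00; Sato 265/1,125 × $35,100 = 8,268.00; Petrov 160/1,125 × $35,100 = 4,992.00; Dube 256/1,125 × $35,100 = 7,987.20; Kowalski 204/1,125 × $35,100 = 6,364.80.
Rounded to nearest $25: Tam $7,500; Sato $8,275; Petrov $5,000; Dube $7,975; Kowalski $6,375. Sum = $35,125.
Difference $35,100 − $35,125 = −$25 applied to largest allocation (Sato): Sato becomes $8,250.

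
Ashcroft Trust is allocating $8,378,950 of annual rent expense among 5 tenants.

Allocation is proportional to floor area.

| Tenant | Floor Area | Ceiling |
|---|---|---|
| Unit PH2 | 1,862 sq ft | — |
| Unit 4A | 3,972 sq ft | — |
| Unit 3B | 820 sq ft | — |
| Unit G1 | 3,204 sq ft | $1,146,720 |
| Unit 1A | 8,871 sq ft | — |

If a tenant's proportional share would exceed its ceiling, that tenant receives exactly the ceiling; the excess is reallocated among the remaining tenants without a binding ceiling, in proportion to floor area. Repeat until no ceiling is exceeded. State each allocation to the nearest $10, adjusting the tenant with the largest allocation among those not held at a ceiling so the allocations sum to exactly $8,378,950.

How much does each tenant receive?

Unit PH2: $867,400 | Unit 4A: $1,850,330 | Unit 3B: $381,990 | Unit G1: $1,146,720 | Unit 1A: $4,132,510

Floor area total: 18,729.
Pro-rata shares before constraints: Unit PH2 833,018.58; Unit 4A 1,776,986.99; Unit 3B 366,850.29; Unit G1 1,433,400.38; Unit 1A 3,968,693.76.
Cap binds for Unit G1 ($1,146,720); residual $7,232,230 reallocated over remaining floor area 15,525.
Remaining shares: Unit PH2 867,401.76 → $867,400; Unit 4A 1,850,332.85 → $1,850,330; Unit 3B 381,992.18 → $381,990; Unit 1A 4,132,503.21 → $4,132,500.
Rounding difference +$10 applied to Unit 1A → $4,132,510.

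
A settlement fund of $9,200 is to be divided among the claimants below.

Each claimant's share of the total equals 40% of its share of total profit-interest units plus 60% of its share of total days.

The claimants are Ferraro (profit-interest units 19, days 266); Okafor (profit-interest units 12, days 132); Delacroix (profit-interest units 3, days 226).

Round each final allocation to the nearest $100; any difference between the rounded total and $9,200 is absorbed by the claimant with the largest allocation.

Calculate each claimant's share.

Ferraro: $4,400; Okafor: $2,500; Delacroix: $2,300

Totals — profit-interest units 34, days 624.
Composite weights (40% profit-interest units + 60% days): Ferraro 0.4793; Okafor 0.2681; Delacroix 0.2526.
Raw shares: Ferraro 4,409.55; Okafor 2,466.52; Delacroix 2,323.94.
After rounding ($100): Ferraro $4,400; Okafor $2,500; Delacroix $2,300. Sum = $9,200.
Sum already equals the total — no adjustment.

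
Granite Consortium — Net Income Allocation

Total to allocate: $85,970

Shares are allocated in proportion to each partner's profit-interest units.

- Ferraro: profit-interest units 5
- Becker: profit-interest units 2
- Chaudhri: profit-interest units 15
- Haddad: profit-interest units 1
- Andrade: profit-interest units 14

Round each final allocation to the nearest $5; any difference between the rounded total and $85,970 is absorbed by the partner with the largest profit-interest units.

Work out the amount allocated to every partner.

Total profit-interest units = 5 + 2 + 15 + 1 + 14 = 37.
Proportional shares: Ferraro 11,617.57; Becker 4,647.03; Chaudhri 34,852.70; Haddad 2,323.51; Andrade 32,529.19.
At nearest $5: Ferraro $11,620; Becker $4,645; Chaudhri $34,855; Haddad $2,325; Andrade $32,530. Sum = $85,975.
Difference $85,970 − $85,975 = −$5 applied to largest profit-interest units (Chaudhri): Chaudhri becomes $34,850.

Ferraro: $11,620 | Becker: $4,645 | Chaudhri: $34,850 | Haddad: $2,325 | Andrade: $32,530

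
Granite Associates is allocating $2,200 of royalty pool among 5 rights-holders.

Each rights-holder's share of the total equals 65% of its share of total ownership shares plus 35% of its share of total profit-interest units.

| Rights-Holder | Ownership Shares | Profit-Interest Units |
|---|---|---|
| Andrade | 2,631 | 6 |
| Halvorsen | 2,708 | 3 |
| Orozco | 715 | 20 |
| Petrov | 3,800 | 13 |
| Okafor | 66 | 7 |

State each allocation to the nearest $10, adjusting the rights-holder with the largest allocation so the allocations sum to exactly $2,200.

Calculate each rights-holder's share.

Andrade: $470 | Halvorsen: $440 | Orozco: $420 | Petrov: $750 | Okafor: $120

Totals — ownership shares 9,920, profit-interest units 49.
Combined weights (65% ownership shares + 35% profit-interest units): Andrade 0.2153; Halvorsen 0.1989; Orozco 0.1897; Petrov 0.3418; Okafor 0.0543.
Raw shares: Andrade 473.55; Halvorsen 437.51; Orozco 417.36; Petrov 752.07; Okafor 119.51.
Rounded to nearest $10: Andrade $470; Halvorsen $440; Orozco $420; Petrov $750; Okafor $120. Sum = $2,200.
Rounded total matches; no reconciliation needed.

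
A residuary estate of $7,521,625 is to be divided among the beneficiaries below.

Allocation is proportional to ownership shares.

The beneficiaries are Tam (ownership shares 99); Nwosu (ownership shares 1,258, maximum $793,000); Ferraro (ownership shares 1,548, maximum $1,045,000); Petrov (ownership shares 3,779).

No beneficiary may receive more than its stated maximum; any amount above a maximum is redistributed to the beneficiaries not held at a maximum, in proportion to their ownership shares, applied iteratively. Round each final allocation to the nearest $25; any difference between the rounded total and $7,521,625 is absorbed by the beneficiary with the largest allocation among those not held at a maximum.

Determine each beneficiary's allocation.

Tam: $145,100; Nwosu: $793,000; Ferraro: $1,045,000; Petrov: $5,538,525

Ownership shares total: 6,684.
Pro-rata shares before constraints: Tam 111,406.47; Nwosu 1,415,649.95; Ferraro 1,741,992.15; Petrov 4,252,576.43.
Held at cap: Nwosu ($793,000), Ferraro ($1,045,000); remaining pool $5,683,625 reallocated over remaining ownership shares 3,878.
Shares after redistribution: Tam 145,095.12 → $145,100; Petrov 5,538,529.88 → $5,538,525.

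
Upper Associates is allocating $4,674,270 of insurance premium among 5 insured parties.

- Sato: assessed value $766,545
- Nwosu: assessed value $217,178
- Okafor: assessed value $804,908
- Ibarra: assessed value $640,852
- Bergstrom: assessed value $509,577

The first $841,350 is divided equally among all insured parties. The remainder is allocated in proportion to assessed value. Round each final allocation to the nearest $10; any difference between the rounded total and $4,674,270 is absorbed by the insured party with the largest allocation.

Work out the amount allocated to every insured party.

Sato: $1,167,950 · Nwosu: $451,500 · Okafor: $1,217,960 · Ibarra: $1,004,030 · Bergstrom: $832,830

Equal tier: $841,350 ÷ 5 = $168,270 apiece.
Remainder $3,832,920 by assessed value (total 2,939,060): Sato 999,675.29 → $999,680; Nwosu 283,228.62 → $283,230; Okafor 1,049,705.68 → $1,049,710; Ibarra 835,755.12 → $835,760; Bergstrom 664,555.29 → $664,560.
Rounding difference −$20 on remainder applied to Okafor.
Totals: Sato $168,270 + $999,680 = $1,167,950; Nwosu $168,270 + $283,230 = $451,500; Okafor $168,270 + $1,049,690 = $1,217,960; Ibarra $168,270 + $835,760 = $1,004,030; Bergstrom $168,270 + $664,560 = $832,830.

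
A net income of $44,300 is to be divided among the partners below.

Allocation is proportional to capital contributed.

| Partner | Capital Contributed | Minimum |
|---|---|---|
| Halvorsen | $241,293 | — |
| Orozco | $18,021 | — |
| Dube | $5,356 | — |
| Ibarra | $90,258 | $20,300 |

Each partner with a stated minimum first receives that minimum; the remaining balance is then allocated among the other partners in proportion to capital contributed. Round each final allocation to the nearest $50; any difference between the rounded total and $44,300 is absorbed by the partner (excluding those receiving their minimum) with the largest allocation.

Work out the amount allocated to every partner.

Halvorsen: $21,850 · Orozco: $1,650 · Dube: $500 · Ibarra: $20,300

Fund the minimums — Ibarra $20,300. Residual $24,000.
Residual split over remaining capital contributed 264,670: Halvorsen 21,880.20 → $21,900; Orozco 1,634.13 → $1,650; Dube 485.68 → $500.
Rounding difference −$50 applied to Halvorsen → $21,850.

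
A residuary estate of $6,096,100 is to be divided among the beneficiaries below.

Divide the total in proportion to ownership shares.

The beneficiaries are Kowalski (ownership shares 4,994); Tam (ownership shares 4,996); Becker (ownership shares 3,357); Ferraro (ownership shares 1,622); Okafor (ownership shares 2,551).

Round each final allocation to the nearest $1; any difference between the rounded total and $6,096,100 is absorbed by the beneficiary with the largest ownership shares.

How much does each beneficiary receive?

Total ownership shares = 4,994 + 4,996 + 3,357 + 1,622 + 2,551 = 17,520.
Proportional shares: Kowalski 1,737,666.86; Tam 1,738,362.76; Becker 1,168,071.22; Ferraro 564,376.38; Okafor 887,622.78.
After rounding ($1): Kowalski $1,737,667; Tam $1,738,363; Becker $1,168,071; Ferraro $564,376; Okafor $887,623. Sum = $6,096,100.
No rounding difference to absorb.

Kowalski: $1,737,667; Tam: $1,738,363; Becker: $1,168,071; Ferraro: $564,376; Okafor: $887,623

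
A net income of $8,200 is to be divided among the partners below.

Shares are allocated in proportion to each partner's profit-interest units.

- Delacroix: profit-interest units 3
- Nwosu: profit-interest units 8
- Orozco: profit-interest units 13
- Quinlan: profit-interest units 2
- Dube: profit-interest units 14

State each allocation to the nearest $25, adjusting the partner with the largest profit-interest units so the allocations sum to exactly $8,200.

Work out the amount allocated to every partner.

Profit-interest units total: 40.
Unrounded shares: Delacroix 3/40 × $8,200 = 615.00; Nwosu 8/40 × $8,200 = 1,640.00; Orozco 13/40 × $8,200 = 2,665.00; Quinlan 2/40 × $8,200 = 410.00; Dube 14/40 × $8,200 = 2,870.00.
After rounding ($25): Delacroix $625; Nwosu $1,650; Orozco $2,675; Quinlan $400; Dube $2,875. Sum = $8,225.
Difference $8,200 − $8,225 = −$25 applied to largest profit-interest units (Dube): Dube becomes $2,850.

Delacroix: $625 | Nwosu: $1,650 | Orozco: $2,675 | Quinlan: $400 | Dube: $2,850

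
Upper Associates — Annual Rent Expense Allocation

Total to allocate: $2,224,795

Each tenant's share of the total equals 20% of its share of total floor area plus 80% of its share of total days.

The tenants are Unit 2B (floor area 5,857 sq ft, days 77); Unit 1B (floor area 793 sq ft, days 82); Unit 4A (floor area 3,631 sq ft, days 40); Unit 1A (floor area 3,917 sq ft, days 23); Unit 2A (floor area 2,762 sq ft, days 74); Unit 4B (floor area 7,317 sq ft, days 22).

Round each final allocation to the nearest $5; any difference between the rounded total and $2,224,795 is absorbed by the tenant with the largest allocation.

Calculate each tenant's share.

Unit 2B: $538,315 · Unit 1B: $473,485 · Unit 4A: $290,430 · Unit 1A: $200,525 · Unit 2A: $464,800 · Unit 4B: $257,240

Totals — floor area 24,277, days 318.
Composite weights (20% floor area + 80% days): Unit 2B 0.2420; Unit 1B 0.2128; Unit 4A 0.1305; Unit 1A 0.0901; Unit 2A 0.2089; Unit 4B 0.1156.
Unrounded shares: Unit 2B 538,316.12; Unit 1B 473,485.86; Unit 4A 290,429.23; Unit 1A 200,522.69; Unit 2A 464,798.76; Unit 4B 257,242.34.
After rounding ($5): Unit 2B $538,315; Unit 1B $473,485; Unit 4A $290,430; Unit 1A $200,525; Unit 2A $464,800; Unit 4B $257,240. Sum = $2,224,795.
No rounding difference to absorb.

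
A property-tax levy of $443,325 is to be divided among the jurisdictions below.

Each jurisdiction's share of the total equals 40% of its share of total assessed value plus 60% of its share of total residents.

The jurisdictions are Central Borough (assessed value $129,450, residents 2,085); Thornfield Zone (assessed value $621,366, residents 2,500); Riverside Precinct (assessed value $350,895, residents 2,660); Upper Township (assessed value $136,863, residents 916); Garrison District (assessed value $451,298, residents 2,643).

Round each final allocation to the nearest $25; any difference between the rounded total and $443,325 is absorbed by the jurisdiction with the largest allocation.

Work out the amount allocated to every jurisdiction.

Assessed value total 1,689,872; residents total 10,804.
Blended shares (40% assessed value + 60% residents): Central Borough 0.1464; Thornfield Zone 0.2859; Riverside Precinct 0.2308; Upper Township 0.0833; Garrison District 0.2536.
Pro-rata amounts: Central Borough 64,916.89; Thornfield Zone 126,754.37; Riverside Precinct 102,311.18; Upper Township 36,913.95; Garrison District 112,428.62.
After rounding ($25): Central Borough $64,925; Thornfield Zone $126,750; Riverside Precinct $102,300; Upper Township $36,925; Garrison District $112,425. Sum = $443,325.
Sum already equals the total — no adjustment.

Central Borough: $64,925 | Thornfield Zone: $126,750 | Riverside Precinct: $102,300 | Upper Township: $36,925 | Garrison District: $112,425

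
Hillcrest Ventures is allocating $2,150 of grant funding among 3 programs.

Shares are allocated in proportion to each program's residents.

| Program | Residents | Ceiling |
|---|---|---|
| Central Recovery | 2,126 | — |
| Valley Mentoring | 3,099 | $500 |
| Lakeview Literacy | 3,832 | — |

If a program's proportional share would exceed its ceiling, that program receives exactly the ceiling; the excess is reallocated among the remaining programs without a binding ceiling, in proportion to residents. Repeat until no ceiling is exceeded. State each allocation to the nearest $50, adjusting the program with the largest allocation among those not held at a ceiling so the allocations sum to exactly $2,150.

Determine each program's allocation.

Central Recovery: $600; Valley Mentoring: $500; Lakeview Literacy: $1,050

Sum of residents: 9,057.
Unconstrained shares: Central Recovery 504.68; Valley Mentoring 735.66; Lakeview Literacy 909.66.
Held at cap: Valley Mentoring ($500); balance $1,650 reallocated over remaining residents 5,958.
Remaining shares: Central Recovery 588.77 → $600; Lakeview Literacy 1,061.23 → $1,050.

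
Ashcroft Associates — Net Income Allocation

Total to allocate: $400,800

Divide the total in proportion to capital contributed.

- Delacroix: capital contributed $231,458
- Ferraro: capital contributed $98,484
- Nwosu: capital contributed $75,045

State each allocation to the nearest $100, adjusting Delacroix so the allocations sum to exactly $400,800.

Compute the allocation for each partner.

Delacroix: $229,000 · Ferraro: $97,500 · Nwosu: $74,300

Sum of capital contributed: 404,987.
Raw shares: Delacroix 231,458/404,987 × $400,800 = 229,065.05; Ferraro 98,484/404,987 × $400,800 = 97,465.81; Nwosu 75,045/404,987 × $400,800 = 74,269.14.
At nearest $100: Delacroix $229,100; Ferraro $97,500; Nwosu $74,300. Sum = $400,900.
Difference $400,800 − $400,900 = −$100 applied to Delacroix: Delacroix becomes $229,000.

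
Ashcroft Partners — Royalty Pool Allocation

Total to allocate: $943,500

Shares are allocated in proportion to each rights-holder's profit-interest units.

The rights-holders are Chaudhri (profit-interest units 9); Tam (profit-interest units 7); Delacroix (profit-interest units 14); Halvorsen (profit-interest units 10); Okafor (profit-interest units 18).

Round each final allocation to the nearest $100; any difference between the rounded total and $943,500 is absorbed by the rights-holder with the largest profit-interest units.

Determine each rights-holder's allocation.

Chaudhri: $146,400; Tam: $113,900; Delacroix: $227,700; Halvorsen: $162,700; Okafor: $292,800

Combined profit-interest units = 9 + 7 + 14 + 10 + 18 = 58.
Proportional shares: Chaudhri 146,405.17; Tam 113,870.69; Delacroix 227,741.38; Halvorsen 162,672.41; Okafor 292,810.34.
At nearest $100: Chaudhri $146,400; Tam $113,900; Delacroix $227,700; Halvorsen $162,700; Okafor $292,800. Sum = $943,500.
Sum already equals the total — no adjustment.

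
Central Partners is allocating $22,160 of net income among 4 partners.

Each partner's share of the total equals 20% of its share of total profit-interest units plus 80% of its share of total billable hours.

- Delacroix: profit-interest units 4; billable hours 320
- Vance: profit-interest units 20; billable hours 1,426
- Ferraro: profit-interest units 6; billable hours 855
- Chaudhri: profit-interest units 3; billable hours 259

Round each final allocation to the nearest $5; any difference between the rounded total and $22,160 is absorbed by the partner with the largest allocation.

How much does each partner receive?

Delacroix: $2,520; Vance: $11,525; Ferraro: $6,105; Chaudhri: $2,010

Totals — profit-interest units 33, billable hours 2,860.
Combined weights (20% profit-interest units + 80% billable hours): Delacroix 0.1138; Vance 0.5201; Ferraro 0.2755; Chaudhri 0.0906.
Unrounded shares: Delacroix 2,520.76; Vance 11,525.27; Ferraro 6,105.62; Chaudhri 2,008.35.
After rounding ($5): Delacroix $2,520; Vance $11,525; Ferraro $6,105; Chaudhri $2,010. Sum = $22,160.
Sum already equals the total — no adjustment.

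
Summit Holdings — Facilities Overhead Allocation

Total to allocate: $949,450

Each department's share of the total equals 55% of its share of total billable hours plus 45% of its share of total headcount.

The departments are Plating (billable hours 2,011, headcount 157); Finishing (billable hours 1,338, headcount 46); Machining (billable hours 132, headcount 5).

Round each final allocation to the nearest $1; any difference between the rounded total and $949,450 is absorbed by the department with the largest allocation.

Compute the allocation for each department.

Plating: $624,171; Finishing: $295,207; Machining: $30,072

Billable hours total 3,481; headcount total 208.
Blended shares (55% billable hours + 45% headcount): Plating 0.6574; Finishing 0.3109; Machining 0.0317.
Unrounded shares: Plating 624,170.91; Finishing 295,206.79; Machining 30,072.29.
Rounded to nearest $1: Plating $624,171; Finishing $295,207; Machining $30,072. Sum = $949,450.
Rounded total matches; no reconciliation needed.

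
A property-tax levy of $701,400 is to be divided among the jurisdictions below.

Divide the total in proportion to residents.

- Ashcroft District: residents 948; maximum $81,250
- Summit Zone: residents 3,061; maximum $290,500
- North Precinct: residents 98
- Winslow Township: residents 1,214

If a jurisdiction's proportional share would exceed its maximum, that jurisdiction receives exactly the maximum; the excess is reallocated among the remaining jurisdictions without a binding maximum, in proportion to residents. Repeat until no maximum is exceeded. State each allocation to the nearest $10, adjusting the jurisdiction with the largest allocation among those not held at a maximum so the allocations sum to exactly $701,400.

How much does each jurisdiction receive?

Ashcroft District: $81,250; Summit Zone: $290,500; North Precinct: $24,620; Winslow Township: $305,030

Total residents = 5,321.
Pro-rata shares before constraints: Ashcroft District 124,962.83; Summit Zone 403,492.84; North Precinct 12,918.10; Winslow Township 160,026.24.
Capped: Ashcroft District ($81,250), Summit Zone ($290,500); balance $329,650 reallocated over remaining residents 1,312.
Shares after redistribution: North Precinct 24,623.25 → $24,620; Winslow Township 305,026.75 → $305,030.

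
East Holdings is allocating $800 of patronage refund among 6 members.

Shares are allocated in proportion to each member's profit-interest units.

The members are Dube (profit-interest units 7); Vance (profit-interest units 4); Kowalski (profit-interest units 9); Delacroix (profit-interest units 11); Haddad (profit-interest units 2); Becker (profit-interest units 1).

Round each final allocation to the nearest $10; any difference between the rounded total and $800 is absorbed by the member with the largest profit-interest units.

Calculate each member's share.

Dube: $160; Vance: $90; Kowalski: $210; Delacroix: $270; Haddad: $50; Becker: $20

Profit-interest units total: 7 + 4 + 9 + 11 + 2 + 1 = 34.
Raw shares: Dube 164.71; Vance 94.12; Kowalski 211.76; Delacroix 258.82; Haddad 47.06; Becker 23.53.
After rounding ($10): Dube $160; Vance $90; Kowalski $210; Delacroix $260; Haddad $50; Becker $20. Sum = $790.
Difference $800 − $790 = +$10 applied to largest profit-interest units (Delacroix): Delacroix becomes $270.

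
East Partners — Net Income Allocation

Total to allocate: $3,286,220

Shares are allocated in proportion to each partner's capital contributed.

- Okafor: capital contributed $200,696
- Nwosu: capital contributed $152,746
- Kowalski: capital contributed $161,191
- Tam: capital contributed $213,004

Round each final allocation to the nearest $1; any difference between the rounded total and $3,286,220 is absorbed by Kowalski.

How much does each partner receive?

Sum of capital contributed: 727,637.
Pro-rata amounts: Okafor 200,696/727,637 × $3,286,220 = 906,401.42; Nwosu 152,746/727,637 × $3,286,220 = 689,845.29; Kowalski 161,191/727,637 × $3,286,220 = 727,985.37; Tam 213,004/727,637 × $3,286,220 = 961,987.92.
At nearest $1: Okafor $906,401; Nwosu $689,845; Kowalski $727,985; Tam $961,988. Sum = $3,286,219.
Difference $3,286,220 − $3,286,219 = +$1 applied to Kowalski: Kowalski becomes $727,986.

Okafor: $906,401 | Nwosu: $689,845 | Kowalski: $727,986 | Tam: $961,988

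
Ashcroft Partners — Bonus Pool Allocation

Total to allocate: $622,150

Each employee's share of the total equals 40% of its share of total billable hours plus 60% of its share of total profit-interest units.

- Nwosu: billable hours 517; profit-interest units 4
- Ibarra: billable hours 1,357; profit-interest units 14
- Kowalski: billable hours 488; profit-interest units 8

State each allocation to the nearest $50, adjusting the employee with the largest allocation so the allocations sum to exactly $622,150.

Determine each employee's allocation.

Billable hours total 2,362; profit-interest units total 26.
Blended shares (40% billable hours + 60% profit-interest units): Nwosu 0.1799; Ibarra 0.5529; Kowalski 0.2673.
Pro-rata amounts: Nwosu 111,900.28; Ibarra 343,975.64; Kowalski 166,274.08.
After rounding ($50): Nwosu $111,900; Ibarra $344,000; Kowalski $166,250. Sum = $622,150.
No rounding difference to absorb.

Nwosu: $111,900 · Ibarra: $344,000 · Kowalski: $166,250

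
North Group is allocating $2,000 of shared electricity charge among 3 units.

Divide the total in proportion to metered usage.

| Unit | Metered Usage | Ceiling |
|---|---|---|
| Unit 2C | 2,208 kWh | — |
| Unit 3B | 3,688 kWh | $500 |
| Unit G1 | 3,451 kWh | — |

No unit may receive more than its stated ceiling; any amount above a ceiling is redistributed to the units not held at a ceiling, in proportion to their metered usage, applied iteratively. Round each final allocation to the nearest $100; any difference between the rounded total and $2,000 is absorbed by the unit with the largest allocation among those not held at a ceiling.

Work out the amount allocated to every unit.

Sum of metered usage: 9,347.
Pro-rata shares before constraints: Unit 2C 472.45; Unit 3B 789.13; Unit G1 738.42.
Capped: Unit 3B ($500); residual $1,500 reallocated over remaining metered usage 5,659.
Remaining shares: Unit 2C 585.26 → $600; Unit G1 914.74 → $900.

Unit 2C: $600 | Unit 3B: $500 | Unit G1: $900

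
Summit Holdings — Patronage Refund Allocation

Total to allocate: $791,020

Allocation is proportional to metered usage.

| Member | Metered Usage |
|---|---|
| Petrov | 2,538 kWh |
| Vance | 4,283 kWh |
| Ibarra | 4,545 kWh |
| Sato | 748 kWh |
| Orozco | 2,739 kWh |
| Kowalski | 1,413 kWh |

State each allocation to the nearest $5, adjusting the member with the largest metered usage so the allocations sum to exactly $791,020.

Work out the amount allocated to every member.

Total metered usage = 2,538 + 4,283 + 4,545 + 748 + 2,739 + 1,413 = 16,266.
Unrounded shares: Petrov 123,423.63; Vance 208,283.45; Ibarra 221,024.59; Sato 36,375.44; Orozco 133,198.31; Kowalski 68,714.57.
Rounded to nearest $5: Petrov $123,425; Vance $208,285; Ibarra $221,025; Sato $36,375; Orozco $133,200; Kowalski $68,715. Sum = $791,025.
Difference $791,020 − $791,025 = −$5 applied to largest metered usage (Ibarra): Ibarra becomes $221,020.

Petrov: $123,425 · Vance: $208,285 · Ibarra: $221,020 · Sato: $36,375 · Orozco: $133,200 · Kowalski: $68,715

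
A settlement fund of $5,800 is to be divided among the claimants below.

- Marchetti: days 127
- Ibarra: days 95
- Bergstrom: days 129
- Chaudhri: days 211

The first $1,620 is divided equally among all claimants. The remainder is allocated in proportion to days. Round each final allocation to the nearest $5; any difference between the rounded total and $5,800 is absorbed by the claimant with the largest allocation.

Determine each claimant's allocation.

First tranche $1,620 split equally: $405 each.
Remainder $4,180 by days (total 562): Marchetti 944.59 → $945; Ibarra 706.58 → $705; Bergstrom 959.47 → $960; Chaudhri 1,569.36 → $1,570.
Totals: Marchetti $405 + $945 = $1,350; Ibarra $405 + $705 = $1,110; Bergstrom $405 + $960 = $1,365; Chaudhri $405 + $1,570 = $1,975.

Marchetti: $1,350; Ibarra: $1,110; Bergstrom: $1,365; Chaudhri: $1,975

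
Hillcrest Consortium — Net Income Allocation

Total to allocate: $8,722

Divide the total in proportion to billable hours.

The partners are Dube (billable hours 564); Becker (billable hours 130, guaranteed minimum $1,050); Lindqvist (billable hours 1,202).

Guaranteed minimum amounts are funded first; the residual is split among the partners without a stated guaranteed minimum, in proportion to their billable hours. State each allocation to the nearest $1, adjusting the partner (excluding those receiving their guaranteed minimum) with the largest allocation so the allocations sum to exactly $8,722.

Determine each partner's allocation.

Minimums first: Becker $1,050. Remaining pool $7,672.
Remaining pool split over remaining billable hours 1,766: Dube 2,450.17 → $2,450; Lindqvist 5,221.83 → $5,222.

Dube: $2,450; Becker: $1,050; Lindqvist: $5,222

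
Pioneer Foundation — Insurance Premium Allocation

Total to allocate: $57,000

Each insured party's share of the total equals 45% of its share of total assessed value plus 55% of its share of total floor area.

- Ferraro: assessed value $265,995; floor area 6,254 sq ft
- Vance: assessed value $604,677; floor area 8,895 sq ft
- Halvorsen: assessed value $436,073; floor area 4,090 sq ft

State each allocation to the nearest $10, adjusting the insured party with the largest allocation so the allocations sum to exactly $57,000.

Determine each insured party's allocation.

Assessed value total 1,306,745; floor area total 19,239.
Composite weights (45% assessed value + 55% floor area): Ferraro 0.2704; Vance 0.4625; Halvorsen 0.2671.
Pro-rata amounts: Ferraro 15,412.11; Vance 26,363.59; Halvorsen 15,224.31.
At nearest $10: Ferraro $15,410; Vance $26,360; Halvorsen $15,220. Sum = $56,990.
Difference $57,000 − $56,990 = +$10 applied to largest allocation (Vance): Vance becomes $26,370.

Ferraro: $15,410; Vance: $26,370; Halvorsen: $15,220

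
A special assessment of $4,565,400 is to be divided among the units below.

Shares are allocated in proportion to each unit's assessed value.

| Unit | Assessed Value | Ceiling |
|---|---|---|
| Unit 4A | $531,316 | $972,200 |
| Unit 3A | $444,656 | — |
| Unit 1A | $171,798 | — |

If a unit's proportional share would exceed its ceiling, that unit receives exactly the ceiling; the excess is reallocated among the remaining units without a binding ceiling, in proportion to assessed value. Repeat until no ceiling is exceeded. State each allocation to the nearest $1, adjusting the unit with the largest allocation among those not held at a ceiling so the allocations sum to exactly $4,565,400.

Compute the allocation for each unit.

Unit 4A: $972,200; Unit 3A: $2,591,820; Unit 1A: $1,001,380

Assessed value total: 1,147,770.
Unconstrained shares: Unit 4A 2,113,376.43; Unit 3A 1,768,675.35; Unit 1A 683,348.22.
Held at cap: Unit 4A ($972,200); remaining pool $3,593,200 reallocated over remaining assessed value 616,454.
Remaining shares: Unit 3A 2,591,820.22 → $2,591,820; Unit 1A 1,001,379.78 → $1,001,380.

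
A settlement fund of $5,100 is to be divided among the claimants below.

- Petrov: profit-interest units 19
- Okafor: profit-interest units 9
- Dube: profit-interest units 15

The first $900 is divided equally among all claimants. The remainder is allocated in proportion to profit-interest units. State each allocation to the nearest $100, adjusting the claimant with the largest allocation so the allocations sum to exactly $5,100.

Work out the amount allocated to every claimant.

Petrov: $2,100; Okafor: $1,200; Dube: $1,800

$900 shared equally gives $300 per claimant.
Remainder $4,200 by profit-interest units (total 43): Petrov 1,855.81 → $1,900; Okafor 879.07 → $900; Dube 1,465.12 → $1,500.
Rounding difference −$100 on remainder applied to Petrov.
Totals: Petrov $300 + $1,800 = $2,100; Okafor $300 + $900 = $1,200; Dube $300 + $1,500 = $1,800.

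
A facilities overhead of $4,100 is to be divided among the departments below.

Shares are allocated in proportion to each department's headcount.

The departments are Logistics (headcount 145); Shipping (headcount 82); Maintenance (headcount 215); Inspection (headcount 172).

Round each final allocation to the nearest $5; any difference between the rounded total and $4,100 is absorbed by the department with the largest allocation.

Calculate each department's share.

Logistics: $970 | Shipping: $550 | Maintenance: $1,430 | Inspection: $1,150

Headcount total: 614.
Unrounded shares: Logistics 145/614 × $4,100 = 968.24; Shipping 82/614 × $4,100 = 547.56; Maintenance 215/614 × $4,100 = 1,435.67; Inspection 172/614 × $4,100 = 1,148.53.
After rounding ($5): Logistics $970; Shipping $550; Maintenance $1,435; Inspection $1,150. Sum = $4,105.
Difference $4,100 − $4,105 = −$5 applied to largest allocation (Maintenance): Maintenance becomes $1,430.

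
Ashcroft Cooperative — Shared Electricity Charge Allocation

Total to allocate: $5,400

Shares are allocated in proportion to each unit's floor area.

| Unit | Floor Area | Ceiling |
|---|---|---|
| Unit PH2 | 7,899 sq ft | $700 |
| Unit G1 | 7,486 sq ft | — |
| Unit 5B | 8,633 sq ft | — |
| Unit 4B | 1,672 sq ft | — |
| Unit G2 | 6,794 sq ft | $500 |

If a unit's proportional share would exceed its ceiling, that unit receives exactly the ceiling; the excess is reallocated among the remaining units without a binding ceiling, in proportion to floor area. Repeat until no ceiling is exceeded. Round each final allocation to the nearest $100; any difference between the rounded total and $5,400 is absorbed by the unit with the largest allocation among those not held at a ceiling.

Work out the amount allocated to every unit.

Total floor area = 32,484.
Pro-rata shares before constraints: Unit PH2 1,313.10; Unit G1 1,244.44; Unit 5B 1,435.11; Unit 4B 277.95; Unit G2 1,129.41.
Held at cap: Unit PH2 ($700), Unit G2 ($500); remaining pool $4,200 reallocated over remaining floor area 17,791.
Remaining shares: Unit G1 1,767.25 → $1,800; Unit 5B 2,038.03 → $2,000; Unit 4B 394.72 → $400.

Unit PH2: $700; Unit G1: $1,800; Unit 5B: $2,000; Unit 4B: $400; Unit G2: $500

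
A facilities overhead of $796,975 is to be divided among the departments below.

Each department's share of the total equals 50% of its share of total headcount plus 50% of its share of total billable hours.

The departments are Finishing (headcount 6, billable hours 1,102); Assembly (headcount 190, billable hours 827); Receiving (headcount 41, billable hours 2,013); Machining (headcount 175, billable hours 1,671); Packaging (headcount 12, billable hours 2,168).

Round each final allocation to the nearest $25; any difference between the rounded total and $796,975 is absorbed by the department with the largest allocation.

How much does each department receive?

Finishing: $62,075 · Assembly: $220,925 · Receiving: $141,625 · Machining: $250,050 · Packaging: $122,300

Totals — headcount 424, billable hours 7,781.
Composite weights (50% headcount + 50% billable hours): Finishing 0.0779; Assembly 0.2772; Receiving 0.1777; Machining 0.3137; Packaging 0.1535.
Pro-rata amounts: Finishing 62,075.58; Assembly 220,920.57; Receiving 141,624.54; Machining 250,046.82; Packaging 122,307.49.
After rounding ($25): Finishing $62,075; Assembly $220,925; Receiving $141,625; Machining $250,050; Packaging $122,300. Sum = $796,975.
Rounded total matches; no reconciliation needed.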